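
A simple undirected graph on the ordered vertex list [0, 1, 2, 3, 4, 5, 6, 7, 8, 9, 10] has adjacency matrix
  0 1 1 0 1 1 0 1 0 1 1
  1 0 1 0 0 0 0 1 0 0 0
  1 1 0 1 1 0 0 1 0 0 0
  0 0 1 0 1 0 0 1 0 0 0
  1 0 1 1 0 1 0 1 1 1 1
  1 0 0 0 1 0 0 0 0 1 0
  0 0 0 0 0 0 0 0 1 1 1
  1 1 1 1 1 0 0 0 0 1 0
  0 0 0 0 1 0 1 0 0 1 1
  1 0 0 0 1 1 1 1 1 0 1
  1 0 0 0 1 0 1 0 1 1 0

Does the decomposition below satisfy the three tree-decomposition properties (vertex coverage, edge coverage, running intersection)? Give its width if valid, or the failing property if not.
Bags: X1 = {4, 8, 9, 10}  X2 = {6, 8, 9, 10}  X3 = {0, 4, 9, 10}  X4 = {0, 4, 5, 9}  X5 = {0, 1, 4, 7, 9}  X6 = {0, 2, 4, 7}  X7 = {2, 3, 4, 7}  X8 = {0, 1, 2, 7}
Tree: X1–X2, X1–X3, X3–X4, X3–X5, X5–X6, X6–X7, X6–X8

No — bags containing vertex 1 are not connected in the tree.

A tree decomposition must satisfy three properties: every vertex lies in some bag; for every edge, both endpoints lie together in some bag; and for every vertex, the bags containing it form a connected subtree. Here bags containing vertex 1 are not connected in the tree, so the decomposition is invalid.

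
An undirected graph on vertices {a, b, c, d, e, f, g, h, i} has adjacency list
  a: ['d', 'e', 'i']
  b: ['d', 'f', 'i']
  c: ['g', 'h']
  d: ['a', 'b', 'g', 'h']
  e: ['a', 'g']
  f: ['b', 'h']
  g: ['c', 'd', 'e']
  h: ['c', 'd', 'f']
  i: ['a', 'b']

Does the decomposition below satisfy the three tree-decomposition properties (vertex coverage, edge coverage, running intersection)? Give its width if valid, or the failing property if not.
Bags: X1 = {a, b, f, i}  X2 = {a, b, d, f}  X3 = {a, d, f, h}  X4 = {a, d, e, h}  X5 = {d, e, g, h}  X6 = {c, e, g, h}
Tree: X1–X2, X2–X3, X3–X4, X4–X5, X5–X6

Every vertex of G appears in some bag (union = {a, b, c, d, e, f, g, h, i}); every edge is covered by a bag; and for each vertex v the set of bags containing v is connected in the bag tree. The decomposition is therefore valid. The largest bag has 4 vertices, so the width is 3.

Yes; width 3.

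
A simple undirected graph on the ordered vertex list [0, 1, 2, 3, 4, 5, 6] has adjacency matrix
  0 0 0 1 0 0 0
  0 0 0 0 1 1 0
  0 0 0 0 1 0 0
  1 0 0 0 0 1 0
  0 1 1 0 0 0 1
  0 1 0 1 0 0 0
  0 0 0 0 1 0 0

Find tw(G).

A width-1 tree decomposition is:
Bags: B1 = {1, 5}  B2 = {1, 4}  B3 = {3, 5}  B4 = {2, 4}  B5 = {0, 3}  B6 = {4, 6}
Tree: B1–B2, B1–B3, B2–B4, B3–B5, B2–B6
Each bag holds 2 vertices, so the decomposition has width 1, which upper-bounds the treewidth. G has an edge, so its treewidth is at least 1. Hence tw(G) = 1 exactly.

1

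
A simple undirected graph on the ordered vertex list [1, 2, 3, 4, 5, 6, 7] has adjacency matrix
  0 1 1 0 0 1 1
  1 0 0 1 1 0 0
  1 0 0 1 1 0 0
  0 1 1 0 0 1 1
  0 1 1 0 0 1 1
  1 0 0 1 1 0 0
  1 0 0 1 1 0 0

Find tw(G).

3

A width-3 tree decomposition is:
Bags: B1 = {1, 4, 5, 6}  B2 = {1, 2, 4, 5}  B3 = {1, 4, 5, 7}  B4 = {1, 3, 4, 5}
Tree: B1–B2, B2–B3, B3–B4
Each bag holds 4 vertices, so the decomposition has width 3, which upper-bounds the treewidth. For the lower bound: the 4 vertex sets {4,6}, {1,2}, {5}, {7} are disjoint, each induces a connected subgraph, and every pair is joined by at least one edge of G. Contracting each set to a single vertex therefore yields K_{4} as a minor, and since treewidth is minor-monotone, tw(G) ≥ tw(K_{4}) = 3. The upper and lower bounds meet at 3, so that is the treewidth.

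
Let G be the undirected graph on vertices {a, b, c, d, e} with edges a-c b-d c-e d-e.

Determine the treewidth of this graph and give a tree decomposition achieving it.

The largest bag has 2 vertices, giving width 1; this decomposition certifies tw(G) ≤ 1. Any graph with an edge has treewidth ≥ 1, and G has the edge a–c. Combining the bounds, tw(G) = 1.

Treewidth 1.
Bags: B1 = {a, c}  B2 = {c, e}  B3 = {d, e}  B4 = {b, d}
Tree: B1–B2, B2–B3, B3–B4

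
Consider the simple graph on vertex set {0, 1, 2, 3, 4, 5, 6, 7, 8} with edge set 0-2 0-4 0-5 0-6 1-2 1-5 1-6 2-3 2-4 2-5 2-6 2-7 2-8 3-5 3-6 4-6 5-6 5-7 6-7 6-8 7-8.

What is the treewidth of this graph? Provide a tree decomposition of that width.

The largest bag has 4 vertices, giving width 3; this decomposition certifies tw(G) ≤ 3. On the other hand G contains the 4-clique {2, 6, 7, 8}. A clique must lie in a single bag of any decomposition, so no decomposition can have width below 3. Combining the bounds, tw(G) = 3.

Treewidth 3.
One optimal decomposition is:
Bags: B1 = {0, 2, 5, 6}  B2 = {1, 2, 5, 6}  B3 = {2, 5, 6, 7}  B4 = {2, 6, 7, 8}  B5 = {2, 3, 5, 6}  B6 = {0, 2, 4, 6}
Tree: B1–B2, B2–B3, B3–B4, B3–B5, B1–B6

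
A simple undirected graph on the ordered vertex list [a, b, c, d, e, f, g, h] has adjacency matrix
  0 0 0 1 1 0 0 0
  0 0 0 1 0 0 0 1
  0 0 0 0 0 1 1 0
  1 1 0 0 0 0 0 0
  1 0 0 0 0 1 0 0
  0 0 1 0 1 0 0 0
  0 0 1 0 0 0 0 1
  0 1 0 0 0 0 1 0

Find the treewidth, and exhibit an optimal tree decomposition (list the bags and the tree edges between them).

Treewidth 2.
One optimal decomposition is:
Bags: B1 = {b, d, h}  B2 = {a, d, h}  B3 = {a, e, h}  B4 = {e, f, h}  B5 = {c, f, h}  B6 = {c, g, h}
Tree: B1–B2, B2–B3, B3–B4, B4–B5, B5–B6

Each bag holds 3 vertices, so the decomposition has width 2, which upper-bounds the treewidth. Since h–b–d–a–e–f–c–g–h is a cycle in G, G is not acyclic. Forests are exactly the graphs of treewidth ≤ 1, so tw(G) ≥ 2. Therefore the treewidth is 2.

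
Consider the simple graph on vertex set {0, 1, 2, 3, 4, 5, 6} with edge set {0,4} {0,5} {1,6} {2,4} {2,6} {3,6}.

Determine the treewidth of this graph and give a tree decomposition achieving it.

Every bag has size at most 2, so the width is 2 − 1 = 1 and tw(G) ≤ 1. Any graph with an edge has treewidth ≥ 1, and G has the edge 2–4. Combining the bounds, tw(G) = 1.

Treewidth 1.
Bags: B1 = {2, 4}  B2 = {0, 4}  B3 = {2, 6}  B4 = {0, 5}  B5 = {3, 6}  B6 = {1, 6}
Tree: B1–B2, B1–B3, B2–B4, B3–B5, B3–B6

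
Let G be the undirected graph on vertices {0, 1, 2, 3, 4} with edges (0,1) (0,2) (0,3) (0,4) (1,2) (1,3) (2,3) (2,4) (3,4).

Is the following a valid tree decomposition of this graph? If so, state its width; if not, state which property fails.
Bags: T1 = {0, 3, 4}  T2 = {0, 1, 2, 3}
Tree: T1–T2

No — edge (2,4) lies in no bag.

A tree decomposition must satisfy three properties: every vertex lies in some bag; for every edge, both endpoints lie together in some bag; and for every vertex, the bags containing it form a connected subtree. Here edge (2,4) lies in no bag, so the decomposition is invalid.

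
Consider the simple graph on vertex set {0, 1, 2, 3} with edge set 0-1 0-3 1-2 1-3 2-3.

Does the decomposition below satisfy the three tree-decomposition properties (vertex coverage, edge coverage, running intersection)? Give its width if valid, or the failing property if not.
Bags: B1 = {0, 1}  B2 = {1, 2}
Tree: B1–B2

No — vertex 3 appears in no bag.

A tree decomposition must satisfy three properties: every vertex lies in some bag; for every edge, both endpoints lie together in some bag; and for every vertex, the bags containing it form a connected subtree. Here vertex 3 appears in no bag, so the decomposition is invalid.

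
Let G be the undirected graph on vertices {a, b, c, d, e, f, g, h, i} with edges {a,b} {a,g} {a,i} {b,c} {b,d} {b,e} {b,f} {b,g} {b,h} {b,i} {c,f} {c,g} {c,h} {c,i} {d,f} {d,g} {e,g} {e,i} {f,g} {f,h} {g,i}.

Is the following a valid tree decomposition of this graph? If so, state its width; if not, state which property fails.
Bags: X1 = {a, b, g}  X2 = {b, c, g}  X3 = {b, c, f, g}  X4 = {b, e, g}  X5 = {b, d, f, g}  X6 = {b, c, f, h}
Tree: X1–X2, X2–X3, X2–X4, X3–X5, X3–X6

No — vertex i appears in no bag.

A tree decomposition must satisfy three properties: every vertex lies in some bag; for every edge, both endpoints lie together in some bag; and for every vertex, the bags containing it form a connected subtree. Here vertex i appears in no bag, so the decomposition is invalid.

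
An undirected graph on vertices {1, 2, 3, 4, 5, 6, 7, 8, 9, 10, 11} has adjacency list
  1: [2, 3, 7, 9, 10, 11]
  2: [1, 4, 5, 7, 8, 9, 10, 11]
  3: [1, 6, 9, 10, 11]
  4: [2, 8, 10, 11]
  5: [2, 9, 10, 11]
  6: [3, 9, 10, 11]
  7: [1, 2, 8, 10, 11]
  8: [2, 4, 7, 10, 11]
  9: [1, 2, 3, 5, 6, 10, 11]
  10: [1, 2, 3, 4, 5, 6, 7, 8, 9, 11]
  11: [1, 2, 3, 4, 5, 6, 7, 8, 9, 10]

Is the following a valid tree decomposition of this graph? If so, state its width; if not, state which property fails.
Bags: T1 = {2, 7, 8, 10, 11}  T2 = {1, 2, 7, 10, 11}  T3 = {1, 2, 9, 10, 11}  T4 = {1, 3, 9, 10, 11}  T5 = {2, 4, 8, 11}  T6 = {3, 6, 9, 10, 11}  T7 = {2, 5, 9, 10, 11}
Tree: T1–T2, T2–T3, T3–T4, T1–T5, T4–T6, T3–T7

A tree decomposition must satisfy three properties: every vertex lies in some bag; for every edge, both endpoints lie together in some bag; and for every vertex, the bags containing it form a connected subtree. Here edge (10,4) lies in no bag, so the decomposition is invalid.

No — edge (10,4) lies in no bag.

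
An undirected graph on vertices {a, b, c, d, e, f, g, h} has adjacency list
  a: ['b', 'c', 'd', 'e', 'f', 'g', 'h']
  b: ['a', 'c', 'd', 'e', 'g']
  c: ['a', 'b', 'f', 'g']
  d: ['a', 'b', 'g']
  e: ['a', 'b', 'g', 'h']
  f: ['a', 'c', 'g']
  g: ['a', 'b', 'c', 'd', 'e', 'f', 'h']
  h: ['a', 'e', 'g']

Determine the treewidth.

A width-3 tree decomposition is:
Bags: B1 = {a, b, e, g}  B2 = {a, e, g, h}  B3 = {a, b, d, g}  B4 = {a, b, c, g}  B5 = {a, c, f, g}
Tree: B1–B2, B1–B3, B3–B4, B4–B5
Each bag holds 4 vertices, so the decomposition has width 3, which upper-bounds the treewidth. On the other hand G contains the 4-clique {a, e, g, h}. A clique must lie in a single bag of any decomposition, so no decomposition can have width below 3. Therefore the treewidth is 3.

3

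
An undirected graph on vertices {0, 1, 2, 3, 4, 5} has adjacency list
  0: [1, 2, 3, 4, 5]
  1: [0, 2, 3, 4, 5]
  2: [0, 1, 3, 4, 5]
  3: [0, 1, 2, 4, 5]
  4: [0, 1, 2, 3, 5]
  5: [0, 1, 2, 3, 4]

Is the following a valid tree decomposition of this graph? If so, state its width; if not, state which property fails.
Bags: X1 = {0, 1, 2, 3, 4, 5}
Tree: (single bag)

Every vertex of G appears in some bag (union = {0, 1, 2, 3, 4, 5}); every edge is covered by a bag; and for each vertex v the set of bags containing v is connected in the bag tree. The decomposition is therefore valid. The largest bag has 6 vertices, so the width is 5.

Yes; width 5.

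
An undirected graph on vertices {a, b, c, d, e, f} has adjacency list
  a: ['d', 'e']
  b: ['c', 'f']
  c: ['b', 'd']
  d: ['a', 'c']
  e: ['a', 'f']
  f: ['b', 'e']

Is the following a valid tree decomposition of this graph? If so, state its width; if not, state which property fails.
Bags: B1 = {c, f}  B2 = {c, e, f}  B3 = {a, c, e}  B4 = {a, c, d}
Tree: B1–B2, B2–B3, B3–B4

No — vertex b appears in no bag.

A tree decomposition must satisfy three properties: every vertex lies in some bag; for every edge, both endpoints lie together in some bag; and for every vertex, the bags containing it form a connected subtree. Here vertex b appears in no bag, so the decomposition is invalid.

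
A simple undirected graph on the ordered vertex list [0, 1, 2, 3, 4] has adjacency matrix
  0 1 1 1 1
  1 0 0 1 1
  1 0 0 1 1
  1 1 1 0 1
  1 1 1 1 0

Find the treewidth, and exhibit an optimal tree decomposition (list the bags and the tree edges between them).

Each bag holds 4 vertices, so the decomposition has width 3, which upper-bounds the treewidth. Conversely, {0, 1, 3, 4} is a clique of size 4, and the vertices of any clique must share a bag in every tree decomposition; so some bag has ≥ 4 vertices and tw(G) ≥ 3. Therefore the treewidth is 3.

Treewidth 3.
One optimal decomposition is:
Bags: B1 = {0, 2, 3, 4}  B2 = {0, 1, 3, 4}
Tree: B1–B2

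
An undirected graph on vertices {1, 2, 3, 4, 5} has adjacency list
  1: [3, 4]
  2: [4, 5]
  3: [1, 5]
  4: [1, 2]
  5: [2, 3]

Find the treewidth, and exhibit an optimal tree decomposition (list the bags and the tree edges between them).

Treewidth 2.
Bags: B1 = {1, 2, 4}  B2 = {1, 2, 3}  B3 = {2, 3, 5}
Tree: B1–B2, B2–B3

The largest bag has 3 vertices, giving width 2; this decomposition certifies tw(G) ≤ 2. The edges 2–4–1–3–5–2 form a cycle, so G is not a tree and its treewidth is at least 2. Therefore the treewidth is 2.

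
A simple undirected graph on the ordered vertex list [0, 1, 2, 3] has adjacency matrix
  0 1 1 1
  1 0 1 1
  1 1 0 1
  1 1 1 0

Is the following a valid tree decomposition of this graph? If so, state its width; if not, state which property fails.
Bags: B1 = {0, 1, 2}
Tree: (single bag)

No — vertex 3 appears in no bag.

A tree decomposition must satisfy three properties: every vertex lies in some bag; for every edge, both endpoints lie together in some bag; and for every vertex, the bags containing it form a connected subtree. Here vertex 3 appears in no bag, so the decomposition is invalid.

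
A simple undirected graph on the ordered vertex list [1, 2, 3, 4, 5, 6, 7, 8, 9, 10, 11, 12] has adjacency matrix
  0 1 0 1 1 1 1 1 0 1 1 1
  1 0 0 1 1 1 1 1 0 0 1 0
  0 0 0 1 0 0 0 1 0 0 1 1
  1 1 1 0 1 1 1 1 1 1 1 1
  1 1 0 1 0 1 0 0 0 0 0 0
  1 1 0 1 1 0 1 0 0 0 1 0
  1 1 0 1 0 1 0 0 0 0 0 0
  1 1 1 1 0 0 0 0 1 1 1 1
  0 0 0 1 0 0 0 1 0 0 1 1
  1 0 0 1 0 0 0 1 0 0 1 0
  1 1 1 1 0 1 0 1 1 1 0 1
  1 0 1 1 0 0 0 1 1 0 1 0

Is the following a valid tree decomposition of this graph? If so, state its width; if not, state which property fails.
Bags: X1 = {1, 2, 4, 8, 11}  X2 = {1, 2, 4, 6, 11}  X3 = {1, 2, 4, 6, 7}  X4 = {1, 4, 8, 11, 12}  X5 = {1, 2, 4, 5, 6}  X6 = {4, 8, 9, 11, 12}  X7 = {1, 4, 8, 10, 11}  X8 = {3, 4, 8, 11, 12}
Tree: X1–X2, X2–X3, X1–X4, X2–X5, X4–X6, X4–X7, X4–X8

Yes; width 4.

Checking the three conditions: (i) the bags cover all of {1, 2, 3, 4, 5, 6, 7, 8, 9, 10, 11, 12}; (ii) for each edge, some bag contains both endpoints; (iii) the bags containing any fixed vertex form a subtree. All hold, so the decomposition is valid with width 5 − 1 = 4.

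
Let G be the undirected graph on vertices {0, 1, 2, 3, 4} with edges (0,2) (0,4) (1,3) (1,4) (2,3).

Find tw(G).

2

A width-2 tree decomposition is:
Bags: B1 = {1, 2, 3}  B2 = {0, 1, 2}  B3 = {0, 1, 4}
Tree: B1–B2, B2–B3
Each bag holds 3 vertices, so the decomposition has width 2, which upper-bounds the treewidth. For the lower bound, G contains the cycle 1–3–2–0–4–1, so G is not a forest; only forests have treewidth ≤ 1, hence tw(G) ≥ 2. Therefore the treewidth is 2.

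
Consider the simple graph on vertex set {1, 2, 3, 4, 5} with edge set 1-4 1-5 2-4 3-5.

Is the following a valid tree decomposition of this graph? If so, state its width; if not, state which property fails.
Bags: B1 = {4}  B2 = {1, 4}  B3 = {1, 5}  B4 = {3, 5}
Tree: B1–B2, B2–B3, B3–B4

No — vertex 2 appears in no bag.

A tree decomposition must satisfy three properties: every vertex lies in some bag; for every edge, both endpoints lie together in some bag; and for every vertex, the bags containing it form a connected subtree. Here vertex 2 appears in no bag, so the decomposition is invalid.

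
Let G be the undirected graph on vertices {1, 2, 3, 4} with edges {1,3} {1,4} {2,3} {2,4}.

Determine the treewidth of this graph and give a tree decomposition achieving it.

The largest bag has 3 vertices, giving width 2; this decomposition certifies tw(G) ≤ 2. The edges 3–2–4–1–3 form a cycle, so G is not a tree and its treewidth is at least 2. Therefore the treewidth is 2.

Treewidth 2.
Bags: B1 = {2, 3, 4}  B2 = {1, 3, 4}
Tree: B1–B2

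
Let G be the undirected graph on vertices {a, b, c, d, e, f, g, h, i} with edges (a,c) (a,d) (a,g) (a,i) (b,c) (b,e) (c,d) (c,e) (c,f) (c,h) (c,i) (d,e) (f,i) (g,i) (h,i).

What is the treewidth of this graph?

2

A width-2 tree decomposition is:
Bags: B1 = {c, d, e}  B2 = {b, c, e}  B3 = {a, c, d}  B4 = {a, c, i}  B5 = {c, h, i}  B6 = {a, g, i}  B7 = {c, f, i}
Tree: B1–B2, B1–B3, B3–B4, B4–B5, B4–B6, B4–B7
Each bag holds 3 vertices, so the decomposition has width 2, which upper-bounds the treewidth. On the other hand G contains the 3-clique {a, g, i}. A clique must lie in a single bag of any decomposition, so no decomposition can have width below 2. Therefore the treewidth is 2.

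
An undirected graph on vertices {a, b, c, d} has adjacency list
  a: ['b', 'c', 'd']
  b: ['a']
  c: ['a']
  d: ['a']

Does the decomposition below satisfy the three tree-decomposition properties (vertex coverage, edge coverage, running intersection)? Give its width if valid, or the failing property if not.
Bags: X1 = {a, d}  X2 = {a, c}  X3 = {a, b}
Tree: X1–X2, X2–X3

Checking the three conditions: (i) the bags cover all of {a, b, c, d}; (ii) for each edge, some bag contains both endpoints; (iii) the bags containing any fixed vertex form a subtree. All hold, so the decomposition is valid with width 2 − 1 = 1.

Yes; width 1.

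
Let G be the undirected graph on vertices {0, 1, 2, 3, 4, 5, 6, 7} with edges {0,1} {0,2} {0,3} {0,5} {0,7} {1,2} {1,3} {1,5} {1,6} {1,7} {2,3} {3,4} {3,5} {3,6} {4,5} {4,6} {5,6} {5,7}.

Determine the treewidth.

A width-3 tree decomposition is:
Bags: B1 = {3, 4, 5, 6}  B2 = {1, 3, 5, 6}  B3 = {0, 1, 3, 5}  B4 = {0, 1, 5, 7}  B5 = {0, 1, 2, 3}
Tree: B1–B2, B2–B3, B3–B4, B3–B5
Each bag holds 4 vertices, so the decomposition has width 3, which upper-bounds the treewidth. On the other hand G contains the 4-clique {0, 1, 2, 3}. A clique must lie in a single bag of any decomposition, so no decomposition can have width below 3. Hence tw(G) = 3 exactly.

3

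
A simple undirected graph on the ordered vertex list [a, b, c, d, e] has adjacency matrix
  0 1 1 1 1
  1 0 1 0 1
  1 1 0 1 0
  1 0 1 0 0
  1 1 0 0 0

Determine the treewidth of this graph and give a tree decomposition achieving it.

Each bag holds 3 vertices, so the decomposition has width 2, which upper-bounds the treewidth. Conversely, {a, b, e} is a clique of size 3, and the vertices of any clique must share a bag in every tree decomposition; so some bag has ≥ 3 vertices and tw(G) ≥ 2. Hence tw(G) = 2 exactly.

Treewidth 2.
Bags: B1 = {a, c, d}  B2 = {a, b, c}  B3 = {a, b, e}
Tree: B1–B2, B2–B3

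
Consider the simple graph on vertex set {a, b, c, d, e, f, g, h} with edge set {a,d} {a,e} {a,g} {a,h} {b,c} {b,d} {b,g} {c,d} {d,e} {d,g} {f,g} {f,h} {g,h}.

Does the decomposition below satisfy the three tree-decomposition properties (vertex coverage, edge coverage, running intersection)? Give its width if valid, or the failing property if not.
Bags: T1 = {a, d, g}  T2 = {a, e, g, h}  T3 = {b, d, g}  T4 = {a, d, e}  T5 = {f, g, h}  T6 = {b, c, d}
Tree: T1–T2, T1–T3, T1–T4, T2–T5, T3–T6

No — bags containing vertex e are not connected in the tree.

A tree decomposition must satisfy three properties: every vertex lies in some bag; for every edge, both endpoints lie together in some bag; and for every vertex, the bags containing it form a connected subtree. Here bags containing vertex e are not connected in the tree, so the decomposition is invalid.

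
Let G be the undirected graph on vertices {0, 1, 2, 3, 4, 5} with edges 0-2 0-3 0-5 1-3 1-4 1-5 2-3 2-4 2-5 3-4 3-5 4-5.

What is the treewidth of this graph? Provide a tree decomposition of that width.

Every bag has size at most 4, so the width is 4 − 1 = 3 and tw(G) ≤ 3. On the other hand G contains the 4-clique {1, 3, 4, 5}. A clique must lie in a single bag of any decomposition, so no decomposition can have width below 3. Combining the bounds, tw(G) = 3.

Treewidth 3.
Bags: B1 = {2, 3, 4, 5}  B2 = {0, 2, 3, 5}  B3 = {1, 3, 4, 5}
Tree: B1–B2, B1–B3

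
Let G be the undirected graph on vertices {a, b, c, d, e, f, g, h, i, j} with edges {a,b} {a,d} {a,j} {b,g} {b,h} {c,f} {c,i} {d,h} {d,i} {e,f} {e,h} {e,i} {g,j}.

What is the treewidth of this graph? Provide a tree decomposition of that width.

Treewidth 2.
One such decomposition:
Bags: B1 = {b, g, j}  B2 = {a, b, j}  B3 = {a, b, h}  B4 = {a, d, h}  B5 = {d, e, h}  B6 = {d, e, i}  B7 = {e, f, i}  B8 = {c, f, i}
Tree: B1–B2, B2–B3, B3–B4, B4–B5, B5–B6, B6–B7, B7–B8

Each bag holds 3 vertices, so the decomposition has width 2, which upper-bounds the treewidth. For the lower bound, G contains the cycle g–j–a–b–g, so G is not a forest; only forests have treewidth ≤ 1, hence tw(G) ≥ 2. Therefore the treewidth is 2.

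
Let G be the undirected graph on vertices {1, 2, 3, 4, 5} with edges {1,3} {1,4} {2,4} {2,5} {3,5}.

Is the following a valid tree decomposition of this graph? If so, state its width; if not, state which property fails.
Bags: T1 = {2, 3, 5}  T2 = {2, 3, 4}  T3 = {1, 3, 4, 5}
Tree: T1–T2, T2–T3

No — bags containing vertex 5 are not connected in the tree.

A tree decomposition must satisfy three properties: every vertex lies in some bag; for every edge, both endpoints lie together in some bag; and for every vertex, the bags containing it form a connected subtree. Here bags containing vertex 5 are not connected in the tree, so the decomposition is invalid.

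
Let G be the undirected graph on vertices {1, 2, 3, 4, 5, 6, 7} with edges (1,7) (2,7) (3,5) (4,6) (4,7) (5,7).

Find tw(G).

1

A width-1 tree decomposition is:
Bags: B1 = {4, 6}  B2 = {4, 7}  B3 = {5, 7}  B4 = {1, 7}  B5 = {3, 5}  B6 = {2, 7}
Tree: B1–B2, B2–B3, B3–B4, B3–B5, B4–B6
Every bag has size at most 2, so the width is 2 − 1 = 1 and tw(G) ≤ 1. G has an edge, so its treewidth is at least 1. Therefore the treewidth is 1.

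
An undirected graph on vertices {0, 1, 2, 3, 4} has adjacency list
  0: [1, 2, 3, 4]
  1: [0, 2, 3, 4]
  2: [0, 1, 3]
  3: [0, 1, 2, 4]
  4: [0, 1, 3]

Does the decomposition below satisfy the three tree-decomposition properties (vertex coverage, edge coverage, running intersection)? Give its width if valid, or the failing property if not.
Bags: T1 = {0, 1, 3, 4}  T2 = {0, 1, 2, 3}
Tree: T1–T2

Yes; width 3.

Vertex coverage: the bags together contain {0, 1, 2, 3, 4}, the full vertex set. Edge coverage: each edge of G has both endpoints in at least one bag. Running intersection: for every vertex, the bags containing it form a connected subtree. All three properties hold, so this is a valid tree decomposition of width max|bag| − 1 = 3, and hence tw(G) ≤ 3.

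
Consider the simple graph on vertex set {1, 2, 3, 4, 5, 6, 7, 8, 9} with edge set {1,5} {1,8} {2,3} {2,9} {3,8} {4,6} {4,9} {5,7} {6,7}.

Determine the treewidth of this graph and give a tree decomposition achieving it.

Treewidth 2.
One optimal decomposition is:
Bags: B1 = {1, 3, 8}  B2 = {1, 2, 3}  B3 = {1, 2, 9}  B4 = {1, 4, 9}  B5 = {1, 4, 6}  B6 = {1, 6, 7}  B7 = {1, 5, 7}
Tree: B1–B2, B2–B3, B3–B4, B4–B5, B5–B6, B6–B7

The largest bag has 3 vertices, giving width 2; this decomposition certifies tw(G) ≤ 2. For the lower bound, G contains the cycle 1–8–3–2–9–4–6–7–5–1, so G is not a forest; only forests have treewidth ≤ 1, hence tw(G) ≥ 2. Therefore the treewidth is 2.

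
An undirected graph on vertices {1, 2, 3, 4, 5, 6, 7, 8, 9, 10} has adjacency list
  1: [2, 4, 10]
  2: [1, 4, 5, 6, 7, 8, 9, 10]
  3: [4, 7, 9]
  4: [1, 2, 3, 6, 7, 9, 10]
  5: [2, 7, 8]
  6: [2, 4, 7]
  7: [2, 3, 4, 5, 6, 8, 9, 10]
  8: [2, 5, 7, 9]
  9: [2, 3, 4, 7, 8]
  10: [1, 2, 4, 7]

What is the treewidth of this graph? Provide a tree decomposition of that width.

Treewidth 3.
Bags: B1 = {2, 4, 7, 10}  B2 = {2, 4, 7, 9}  B3 = {3, 4, 7, 9}  B4 = {2, 4, 6, 7}  B5 = {2, 7, 8, 9}  B6 = {1, 2, 4, 10}  B7 = {2, 5, 7, 8}
Tree: B1–B2, B2–B3, B1–B4, B2–B5, B1–B6, B5–B7

Each bag holds 4 vertices, so the decomposition has width 3, which upper-bounds the treewidth. On the other hand G contains the 4-clique {1, 2, 4, 10}. A clique must lie in a single bag of any decomposition, so no decomposition can have width below 3. The upper and lower bounds meet at 3, so that is the treewidth.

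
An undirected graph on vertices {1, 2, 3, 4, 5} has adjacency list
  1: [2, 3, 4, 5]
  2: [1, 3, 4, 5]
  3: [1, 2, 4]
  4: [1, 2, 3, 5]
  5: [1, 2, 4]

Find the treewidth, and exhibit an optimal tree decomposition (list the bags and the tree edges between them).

Treewidth 3.
One optimal decomposition is:
Bags: B1 = {1, 2, 3, 4}  B2 = {1, 2, 4, 5}
Tree: B1–B2

Each bag holds 4 vertices, so the decomposition has width 3, which upper-bounds the treewidth. On the other hand G contains the 4-clique {1, 2, 3, 4}. A clique must lie in a single bag of any decomposition, so no decomposition can have width below 3. Hence tw(G) = 3 exactly.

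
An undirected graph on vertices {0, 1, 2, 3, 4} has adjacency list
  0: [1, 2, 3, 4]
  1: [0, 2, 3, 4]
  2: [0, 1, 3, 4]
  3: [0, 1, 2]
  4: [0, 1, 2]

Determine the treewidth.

A width-3 tree decomposition is:
Bags: B1 = {0, 1, 2, 4}  B2 = {0, 1, 2, 3}
Tree: B1–B2
The largest bag has 4 vertices, giving width 3; this decomposition certifies tw(G) ≤ 3. On the other hand G contains the 4-clique {0, 1, 2, 3}. A clique must lie in a single bag of any decomposition, so no decomposition can have width below 3. Therefore the treewidth is 3.

3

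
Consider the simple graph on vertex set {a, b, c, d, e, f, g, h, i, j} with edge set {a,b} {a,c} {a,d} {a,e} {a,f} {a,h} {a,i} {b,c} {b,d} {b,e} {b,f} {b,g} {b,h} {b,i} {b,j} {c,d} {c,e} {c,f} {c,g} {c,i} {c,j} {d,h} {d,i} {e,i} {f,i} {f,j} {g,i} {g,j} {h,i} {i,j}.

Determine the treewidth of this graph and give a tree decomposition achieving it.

Every bag has size at most 5, so the width is 5 − 1 = 4 and tw(G) ≤ 4. For the lower bound, the 5 vertices {a, b, d, h, i} are pairwise adjacent, and any tree decomposition puts a clique entirely inside one bag — forcing width ≥ 4. Therefore the treewidth is 4.

Treewidth 4.
Bags: B1 = {a, b, c, e, i}  B2 = {a, b, c, f, i}  B3 = {a, b, c, d, i}  B4 = {b, c, f, i, j}  B5 = {b, c, g, i, j}  B6 = {a, b, d, h, i}
Tree: B1–B2, B1–B3, B2–B4, B4–B5, B3–B6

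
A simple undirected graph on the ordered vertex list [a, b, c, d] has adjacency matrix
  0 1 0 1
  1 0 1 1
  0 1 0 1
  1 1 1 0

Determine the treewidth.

A width-2 tree decomposition is:
Bags: B1 = {b, c, d}  B2 = {a, b, d}
Tree: B1–B2
Each bag holds 3 vertices, so the decomposition has width 2, which upper-bounds the treewidth. On the other hand G contains the 3-clique {b, c, d}. A clique must lie in a single bag of any decomposition, so no decomposition can have width below 2. Hence tw(G) = 2 exactly.

2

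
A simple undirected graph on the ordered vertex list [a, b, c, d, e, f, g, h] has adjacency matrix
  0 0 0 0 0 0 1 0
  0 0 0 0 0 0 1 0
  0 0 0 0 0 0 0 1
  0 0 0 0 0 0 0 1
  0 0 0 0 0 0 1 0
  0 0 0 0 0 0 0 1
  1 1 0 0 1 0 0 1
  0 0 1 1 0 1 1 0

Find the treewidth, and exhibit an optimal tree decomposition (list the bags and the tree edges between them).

Treewidth 1.
One such decomposition:
Bags: B1 = {g, h}  B2 = {e, g}  B3 = {d, h}  B4 = {a, g}  B5 = {b, g}  B6 = {f, h}  B7 = {c, h}
Tree: B1–B2, B1–B3, B2–B4, B1–B5, B3–B6, B6–B7

Each bag holds 2 vertices, so the decomposition has width 1, which upper-bounds the treewidth. Any graph with an edge has treewidth ≥ 1, and G has the edge h–g. Therefore the treewidth is 1.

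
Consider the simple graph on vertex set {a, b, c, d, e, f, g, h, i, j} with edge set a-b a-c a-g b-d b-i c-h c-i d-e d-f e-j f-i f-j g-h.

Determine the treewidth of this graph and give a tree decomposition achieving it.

Treewidth 2.
Bags: B1 = {d, e, j}  B2 = {d, f, j}  B3 = {b, d, f}  B4 = {b, f, i}  B5 = {a, b, i}  B6 = {a, c, i}  B7 = {a, c, g}  B8 = {c, g, h}
Tree: B1–B2, B2–B3, B3–B4, B4–B5, B5–B6, B6–B7, B7–B8

The largest bag has 3 vertices, giving width 2; this decomposition certifies tw(G) ≤ 2. Since e–j–f–d–e is a cycle in G, G is not acyclic. Forests are exactly the graphs of treewidth ≤ 1, so tw(G) ≥ 2. Combining the bounds, tw(G) = 2.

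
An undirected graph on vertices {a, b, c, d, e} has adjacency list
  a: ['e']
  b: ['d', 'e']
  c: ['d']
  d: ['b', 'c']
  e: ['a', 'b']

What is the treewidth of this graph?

1

A width-1 tree decomposition is:
Bags: B1 = {a, e}  B2 = {b, e}  B3 = {b, d}  B4 = {c, d}
Tree: B1–B2, B2–B3, B3–B4
The largest bag has 2 vertices, giving width 1; this decomposition certifies tw(G) ≤ 1. G has an edge, so its treewidth is at least 1. Hence tw(G) = 1 exactly.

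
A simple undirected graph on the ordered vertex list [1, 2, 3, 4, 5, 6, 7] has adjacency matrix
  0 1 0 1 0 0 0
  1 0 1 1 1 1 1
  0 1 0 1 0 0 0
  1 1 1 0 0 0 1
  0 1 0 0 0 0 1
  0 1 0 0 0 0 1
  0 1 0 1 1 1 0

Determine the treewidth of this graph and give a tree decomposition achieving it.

Each bag holds 3 vertices, so the decomposition has width 2, which upper-bounds the treewidth. For the lower bound, the 3 vertices {1, 2, 4} are pairwise adjacent, and any tree decomposition puts a clique entirely inside one bag — forcing width ≥ 2. Therefore the treewidth is 2.

Treewidth 2.
One optimal decomposition is:
Bags: B1 = {2, 3, 4}  B2 = {2, 4, 7}  B3 = {1, 2, 4}  B4 = {2, 5, 7}  B5 = {2, 6, 7}
Tree: B1–B2, B2–B3, B2–B4, B2–B5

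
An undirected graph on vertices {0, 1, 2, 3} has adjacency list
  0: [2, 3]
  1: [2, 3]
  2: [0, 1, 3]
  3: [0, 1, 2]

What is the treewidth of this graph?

2

A width-2 tree decomposition is:
Bags: B1 = {0, 2, 3}  B2 = {1, 2, 3}
Tree: B1–B2
The largest bag has 3 vertices, giving width 2; this decomposition certifies tw(G) ≤ 2. On the other hand G contains the 3-clique {0, 2, 3}. A clique must lie in a single bag of any decomposition, so no decomposition can have width below 2. Hence tw(G) = 2 exactly.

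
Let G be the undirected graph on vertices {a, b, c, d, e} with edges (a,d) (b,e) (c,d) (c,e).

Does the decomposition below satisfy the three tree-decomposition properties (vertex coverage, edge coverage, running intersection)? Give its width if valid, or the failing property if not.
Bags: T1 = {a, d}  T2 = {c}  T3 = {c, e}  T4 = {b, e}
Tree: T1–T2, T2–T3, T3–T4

No — edge (d,c) lies in no bag.

A tree decomposition must satisfy three properties: every vertex lies in some bag; for every edge, both endpoints lie together in some bag; and for every vertex, the bags containing it form a connected subtree. Here edge (d,c) lies in no bag, so the decomposition is invalid.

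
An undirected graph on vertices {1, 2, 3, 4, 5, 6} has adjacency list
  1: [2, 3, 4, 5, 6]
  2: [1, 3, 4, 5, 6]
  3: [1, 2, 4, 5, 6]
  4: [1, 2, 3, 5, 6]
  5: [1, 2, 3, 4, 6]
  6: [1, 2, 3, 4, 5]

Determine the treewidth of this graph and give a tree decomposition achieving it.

Treewidth 5.
One optimal decomposition is:
Bags: B1 = {1, 2, 3, 4, 5, 6}
Tree: (single bag)

With just one bag of size 6, the width is 6 − 1 = 5, so tw(G) ≤ 5. Conversely, {1, 2, 3, 4, 5, 6} is a clique of size 6, and the vertices of any clique must share a bag in every tree decomposition; so some bag has ≥ 6 vertices and tw(G) ≥ 5. The upper and lower bounds meet at 5, so that is the treewidth.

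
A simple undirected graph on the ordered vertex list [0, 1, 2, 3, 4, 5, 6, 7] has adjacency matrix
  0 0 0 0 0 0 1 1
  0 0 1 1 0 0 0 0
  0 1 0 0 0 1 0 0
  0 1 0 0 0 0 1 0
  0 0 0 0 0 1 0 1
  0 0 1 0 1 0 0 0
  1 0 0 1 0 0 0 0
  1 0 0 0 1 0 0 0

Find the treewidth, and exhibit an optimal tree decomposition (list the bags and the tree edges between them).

Treewidth 2.
One such decomposition:
Bags: B1 = {0, 4, 7}  B2 = {0, 4, 5}  B3 = {0, 2, 5}  B4 = {0, 1, 2}  B5 = {0, 1, 3}  B6 = {0, 3, 6}
Tree: B1–B2, B2–B3, B3–B4, B4–B5, B5–B6

Each bag holds 3 vertices, so the decomposition has width 2, which upper-bounds the treewidth. The edges 0–7–4–5–2–1–3–6–0 form a cycle, so G is not a tree and its treewidth is at least 2. Combining the bounds, tw(G) = 2.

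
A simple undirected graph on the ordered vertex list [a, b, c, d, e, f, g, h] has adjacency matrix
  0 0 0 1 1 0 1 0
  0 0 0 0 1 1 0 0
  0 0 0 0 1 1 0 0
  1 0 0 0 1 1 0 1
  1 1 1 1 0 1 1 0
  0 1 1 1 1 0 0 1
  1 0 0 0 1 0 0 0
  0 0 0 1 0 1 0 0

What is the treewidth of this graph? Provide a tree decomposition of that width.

Each bag holds 3 vertices, so the decomposition has width 2, which upper-bounds the treewidth. Conversely, {a, e, g} is a clique of size 3, and the vertices of any clique must share a bag in every tree decomposition; so some bag has ≥ 3 vertices and tw(G) ≥ 2. The upper and lower bounds meet at 2, so that is the treewidth.

Treewidth 2.
One such decomposition:
Bags: B1 = {d, e, f}  B2 = {a, d, e}  B3 = {b, e, f}  B4 = {d, f, h}  B5 = {c, e, f}  B6 = {a, e, g}
Tree: B1–B2, B1–B3, B1–B4, B3–B5, B2–B6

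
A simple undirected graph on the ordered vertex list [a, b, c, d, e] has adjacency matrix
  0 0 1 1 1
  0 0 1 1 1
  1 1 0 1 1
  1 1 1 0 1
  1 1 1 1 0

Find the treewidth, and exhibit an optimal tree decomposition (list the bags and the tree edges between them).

Every bag has size at most 4, so the width is 4 − 1 = 3 and tw(G) ≤ 3. For the lower bound, the 4 vertices {a, c, d, e} are pairwise adjacent, and any tree decomposition puts a clique entirely inside one bag — forcing width ≥ 3. Hence tw(G) = 3 exactly.

Treewidth 3.
One such decomposition:
Bags: B1 = {b, c, d, e}  B2 = {a, c, d, e}
Tree: B1–B2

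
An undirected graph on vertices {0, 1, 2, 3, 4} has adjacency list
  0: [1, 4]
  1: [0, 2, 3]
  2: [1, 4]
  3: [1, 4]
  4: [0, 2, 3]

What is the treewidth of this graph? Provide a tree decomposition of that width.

The largest bag has 3 vertices, giving width 2; this decomposition certifies tw(G) ≤ 2. For the lower bound, G contains the cycle 3–4–2–1–3, so G is not a forest; only forests have treewidth ≤ 1, hence tw(G) ≥ 2. Combining the bounds, tw(G) = 2.

Treewidth 2.
One optimal decomposition is:
Bags: B1 = {1, 3, 4}  B2 = {1, 2, 4}  B3 = {0, 1, 4}
Tree: B1–B2, B2–B3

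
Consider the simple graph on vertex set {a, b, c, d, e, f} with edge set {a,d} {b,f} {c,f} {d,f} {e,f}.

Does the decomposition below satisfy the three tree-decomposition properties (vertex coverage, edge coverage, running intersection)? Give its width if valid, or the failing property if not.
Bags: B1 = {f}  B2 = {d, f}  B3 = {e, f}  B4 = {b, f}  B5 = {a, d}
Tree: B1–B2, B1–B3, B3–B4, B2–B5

A tree decomposition must satisfy three properties: every vertex lies in some bag; for every edge, both endpoints lie together in some bag; and for every vertex, the bags containing it form a connected subtree. Here vertex c appears in no bag, so the decomposition is invalid.

No — vertex c appears in no bag.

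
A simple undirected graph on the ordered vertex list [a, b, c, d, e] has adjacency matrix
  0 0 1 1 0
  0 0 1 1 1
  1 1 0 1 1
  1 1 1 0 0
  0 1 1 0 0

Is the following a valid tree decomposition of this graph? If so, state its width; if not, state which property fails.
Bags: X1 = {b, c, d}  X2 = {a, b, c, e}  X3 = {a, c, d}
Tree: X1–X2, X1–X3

A tree decomposition must satisfy three properties: every vertex lies in some bag; for every edge, both endpoints lie together in some bag; and for every vertex, the bags containing it form a connected subtree. Here bags containing vertex a are not connected in the tree, so the decomposition is invalid.

No — bags containing vertex a are not connected in the tree.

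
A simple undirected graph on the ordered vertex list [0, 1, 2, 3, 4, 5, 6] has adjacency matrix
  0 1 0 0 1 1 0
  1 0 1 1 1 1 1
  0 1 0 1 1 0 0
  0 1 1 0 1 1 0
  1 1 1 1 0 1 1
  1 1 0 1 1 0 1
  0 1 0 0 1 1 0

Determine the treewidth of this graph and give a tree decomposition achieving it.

Every bag has size at most 4, so the width is 4 − 1 = 3 and tw(G) ≤ 3. For the lower bound, the 4 vertices {1, 2, 3, 4} are pairwise adjacent, and any tree decomposition puts a clique entirely inside one bag — forcing width ≥ 3. Hence tw(G) = 3 exactly.

Treewidth 3.
One such decomposition:
Bags: B1 = {1, 3, 4, 5}  B2 = {0, 1, 4, 5}  B3 = {1, 2, 3, 4}  B4 = {1, 4, 5, 6}
Tree: B1–B2, B1–B3, B1–B4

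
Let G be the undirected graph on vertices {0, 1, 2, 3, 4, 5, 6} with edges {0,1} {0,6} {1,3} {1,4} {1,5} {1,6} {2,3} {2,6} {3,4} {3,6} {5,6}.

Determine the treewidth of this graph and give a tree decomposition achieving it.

Treewidth 2.
Bags: B1 = {0, 1, 6}  B2 = {1, 3, 6}  B3 = {2, 3, 6}  B4 = {1, 5, 6}  B5 = {1, 3, 4}
Tree: B1–B2, B2–B3, B2–B4, B2–B5

Every bag has size at most 3, so the width is 3 − 1 = 2 and tw(G) ≤ 2. For the lower bound, the 3 vertices {1, 3, 4} are pairwise adjacent, and any tree decomposition puts a clique entirely inside one bag — forcing width ≥ 2. Therefore the treewidth is 2.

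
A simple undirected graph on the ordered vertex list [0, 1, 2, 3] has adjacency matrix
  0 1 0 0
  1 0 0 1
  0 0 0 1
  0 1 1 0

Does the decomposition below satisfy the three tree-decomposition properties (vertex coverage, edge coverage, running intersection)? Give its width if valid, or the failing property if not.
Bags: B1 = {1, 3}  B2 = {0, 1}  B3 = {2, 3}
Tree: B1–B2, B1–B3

Yes; width 1.

Every vertex of G appears in some bag (union = {0, 1, 2, 3}); every edge is covered by a bag; and for each vertex v the set of bags containing v is connected in the bag tree. The decomposition is therefore valid. The largest bag has 2 vertices, so the width is 1.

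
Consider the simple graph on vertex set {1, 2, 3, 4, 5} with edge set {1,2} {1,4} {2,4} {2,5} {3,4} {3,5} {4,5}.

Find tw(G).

A width-2 tree decomposition is:
Bags: B1 = {3, 4, 5}  B2 = {2, 4, 5}  B3 = {1, 2, 4}
Tree: B1–B2, B2–B3
Each bag holds 3 vertices, so the decomposition has width 2, which upper-bounds the treewidth. On the other hand G contains the 3-clique {1, 2, 4}. A clique must lie in a single bag of any decomposition, so no decomposition can have width below 2. Therefore the treewidth is 2.

2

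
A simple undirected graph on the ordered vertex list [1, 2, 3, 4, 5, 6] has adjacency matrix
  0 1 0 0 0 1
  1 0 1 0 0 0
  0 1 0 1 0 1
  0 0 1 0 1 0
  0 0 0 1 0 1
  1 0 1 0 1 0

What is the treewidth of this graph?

A width-2 tree decomposition is:
Bags: B1 = {1, 2, 6}  B2 = {2, 3, 6}  B3 = {3, 5, 6}  B4 = {3, 4, 5}
Tree: B1–B2, B2–B3, B3–B4
Every bag has size at most 3, so the width is 3 − 1 = 2 and tw(G) ≤ 2. For the lower bound, G contains the cycle 1–2–3–6–1, so G is not a forest; only forests have treewidth ≤ 1, hence tw(G) ≥ 2. Therefore the treewidth is 2.

2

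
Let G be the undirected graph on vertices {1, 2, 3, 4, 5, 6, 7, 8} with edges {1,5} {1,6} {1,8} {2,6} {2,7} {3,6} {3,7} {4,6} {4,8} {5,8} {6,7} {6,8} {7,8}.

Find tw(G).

A width-2 tree decomposition is:
Bags: B1 = {6, 7, 8}  B2 = {4, 6, 8}  B3 = {2, 6, 7}  B4 = {3, 6, 7}  B5 = {1, 6, 8}  B6 = {1, 5, 8}
Tree: B1–B2, B1–B3, B1–B4, B2–B5, B5–B6
Every bag has size at most 3, so the width is 3 − 1 = 2 and tw(G) ≤ 2. For the lower bound, the 3 vertices {1, 5, 8} are pairwise adjacent, and any tree decomposition puts a clique entirely inside one bag — forcing width ≥ 2. Combining the bounds, tw(G) = 2.

2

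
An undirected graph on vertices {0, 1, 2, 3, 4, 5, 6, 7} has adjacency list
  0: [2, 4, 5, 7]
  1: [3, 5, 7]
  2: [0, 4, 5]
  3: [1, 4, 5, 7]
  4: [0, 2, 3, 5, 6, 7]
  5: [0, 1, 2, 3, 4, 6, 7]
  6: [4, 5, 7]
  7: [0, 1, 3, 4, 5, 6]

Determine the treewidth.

3

A width-3 tree decomposition is:
Bags: B1 = {0, 4, 5, 7}  B2 = {3, 4, 5, 7}  B3 = {4, 5, 6, 7}  B4 = {0, 2, 4, 5}  B5 = {1, 3, 5, 7}
Tree: B1–B2, B2–B3, B1–B4, B2–B5
The largest bag has 4 vertices, giving width 3; this decomposition certifies tw(G) ≤ 3. For the lower bound, the 4 vertices {1, 3, 5, 7} are pairwise adjacent, and any tree decomposition puts a clique entirely inside one bag — forcing width ≥ 3. Hence tw(G) = 3 exactly.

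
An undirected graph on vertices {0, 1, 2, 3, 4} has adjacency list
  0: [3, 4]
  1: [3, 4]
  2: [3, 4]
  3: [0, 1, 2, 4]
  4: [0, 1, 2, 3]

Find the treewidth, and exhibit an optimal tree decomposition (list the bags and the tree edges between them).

Treewidth 2.
One such decomposition:
Bags: B1 = {1, 3, 4}  B2 = {2, 3, 4}  B3 = {0, 3, 4}
Tree: B1–B2, B2–B3

Every bag has size at most 3, so the width is 3 − 1 = 2 and tw(G) ≤ 2. Conversely, {0, 3, 4} is a clique of size 3, and the vertices of any clique must share a bag in every tree decomposition; so some bag has ≥ 3 vertices and tw(G) ≥ 2. Therefore the treewidth is 2.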